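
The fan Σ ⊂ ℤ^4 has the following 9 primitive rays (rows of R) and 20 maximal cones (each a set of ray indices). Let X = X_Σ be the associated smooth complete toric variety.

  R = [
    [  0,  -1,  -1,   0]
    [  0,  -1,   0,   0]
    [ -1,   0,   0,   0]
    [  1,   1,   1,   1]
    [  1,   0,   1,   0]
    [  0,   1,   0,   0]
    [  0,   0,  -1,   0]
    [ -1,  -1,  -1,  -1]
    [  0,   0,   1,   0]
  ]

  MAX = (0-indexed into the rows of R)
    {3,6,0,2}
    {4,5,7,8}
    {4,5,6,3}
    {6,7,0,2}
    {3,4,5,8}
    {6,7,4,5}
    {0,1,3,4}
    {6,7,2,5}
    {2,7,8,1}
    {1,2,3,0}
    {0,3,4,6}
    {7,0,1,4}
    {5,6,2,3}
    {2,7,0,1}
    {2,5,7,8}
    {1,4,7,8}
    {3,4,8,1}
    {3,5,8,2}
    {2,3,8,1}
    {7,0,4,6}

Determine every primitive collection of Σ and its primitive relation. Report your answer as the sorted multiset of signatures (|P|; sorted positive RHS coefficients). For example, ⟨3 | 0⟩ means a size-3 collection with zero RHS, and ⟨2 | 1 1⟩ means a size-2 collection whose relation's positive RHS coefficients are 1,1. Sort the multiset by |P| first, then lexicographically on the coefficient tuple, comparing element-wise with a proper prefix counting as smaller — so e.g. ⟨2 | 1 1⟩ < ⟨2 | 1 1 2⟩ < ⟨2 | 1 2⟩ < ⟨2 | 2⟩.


7 collections generate NE(X_Σ); each relation:

  P = {1,5}:  v_{1} + v_{5} = 0  →  sig = ⟨2 | 0⟩
  P = {3,7}:  v_{3} + v_{7} = 0  →  sig = ⟨2 | 0⟩
  P = {6,8}:  v_{6} + v_{8} = 0  →  sig = ⟨2 | 0⟩
  P = {0,5}:  v_{0} + v_{5} = v_{6}  →  sig = ⟨2 | 1⟩
  P = {0,8}:  v_{0} + v_{8} = v_{1}  →  sig = ⟨2 | 1⟩
  P = {1,6}:  v_{1} + v_{6} = v_{0}  →  sig = ⟨2 | 1⟩
  P = {2,4}:  v_{2} + v_{4} = v_{8}  →  sig = ⟨2 | 1⟩

Hence PRS(X_Σ) =
    |P|=2: 7 collections, coeffs (), (), (), (1), (1), (1), (1)


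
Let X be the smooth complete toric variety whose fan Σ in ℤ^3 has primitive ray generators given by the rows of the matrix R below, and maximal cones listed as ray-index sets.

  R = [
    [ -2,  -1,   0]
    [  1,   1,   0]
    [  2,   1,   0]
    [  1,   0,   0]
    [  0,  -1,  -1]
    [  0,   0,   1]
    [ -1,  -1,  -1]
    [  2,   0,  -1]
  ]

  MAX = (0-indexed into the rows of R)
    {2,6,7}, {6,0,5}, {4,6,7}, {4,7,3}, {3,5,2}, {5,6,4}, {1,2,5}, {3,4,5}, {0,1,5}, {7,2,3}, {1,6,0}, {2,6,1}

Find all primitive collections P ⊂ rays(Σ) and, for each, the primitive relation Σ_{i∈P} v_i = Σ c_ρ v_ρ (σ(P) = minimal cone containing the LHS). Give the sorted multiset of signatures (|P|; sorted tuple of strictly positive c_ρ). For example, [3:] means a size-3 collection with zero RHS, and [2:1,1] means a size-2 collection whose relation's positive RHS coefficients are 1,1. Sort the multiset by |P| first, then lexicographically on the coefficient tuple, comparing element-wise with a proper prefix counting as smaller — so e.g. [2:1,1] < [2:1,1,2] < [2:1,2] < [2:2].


Σ has 12 primitive collections:

  P={0,2}:  v_{0} + v_{2} = 0  so sig = [2:]
  P={0,7}:  v_{0} + v_{7} = v_{4}  so sig = [2:1]
  P={1,3}:  v_{1} + v_{3} = v_{2}  so sig = [2:1]
  P={2,4}:  v_{2} + v_{4} = v_{7}  so sig = [2:1]
  P={3,6}:  v_{3} + v_{6} = v_{4}  so sig = [2:1]
  P={0,3}:  v_{0} + v_{3} = v_{5} + v_{6}  so sig = [2:1,1]
  P={1,4}:  v_{1} + v_{4} = v_{2} + v_{6}  so sig = [2:1,1]
  P={0,4}:  v_{0} + v_{4} = v_{5} + 2·v_{6}  so sig = [2:1,2]
  P={1,7}:  v_{1} + v_{7} = 2·v_{2} + v_{6}  so sig = [2:1,2]
  P={5,7}:  v_{5} + v_{7} = 2·v_{3}  so sig = [2:2]
  P={1,5,6}:  v_{1} + v_{5} + v_{6} = 0  so sig = [3:]
  P={2,5,6}:  v_{2} + v_{5} + v_{6} = v_{3}  so sig = [3:1]

Hence PRS(X_Σ) =
[[2:], [2:1], [2:1], [2:1], [2:1], [2:1,1], [2:1,1], [2:1,2], [2:1,2], [2:2], [3:], [3:1]]


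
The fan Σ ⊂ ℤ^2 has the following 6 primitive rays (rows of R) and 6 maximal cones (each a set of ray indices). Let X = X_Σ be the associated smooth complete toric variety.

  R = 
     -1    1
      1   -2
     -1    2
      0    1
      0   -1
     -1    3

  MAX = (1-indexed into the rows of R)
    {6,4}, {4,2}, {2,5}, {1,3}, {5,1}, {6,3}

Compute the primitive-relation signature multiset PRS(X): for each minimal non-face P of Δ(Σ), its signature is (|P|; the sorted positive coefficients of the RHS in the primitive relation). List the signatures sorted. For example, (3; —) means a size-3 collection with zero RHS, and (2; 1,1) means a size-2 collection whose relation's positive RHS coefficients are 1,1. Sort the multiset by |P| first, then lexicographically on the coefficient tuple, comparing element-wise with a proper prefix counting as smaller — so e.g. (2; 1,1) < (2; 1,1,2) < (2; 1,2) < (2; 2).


Σ has 9 primitive collections:

  P={2,3}:  v_{2} + v_{3} = 0 ; sig = (2; —)
  P={4,5}:  v_{4} + v_{5} = 0 ; sig = (2; —)
  P={1,2}:  v_{1} + v_{2} = v_{5} ; sig = (2; 1)
  P={1,4}:  v_{1} + v_{4} = v_{3} ; sig = (2; 1)
  P={2,6}:  v_{2} + v_{6} = v_{4} ; sig = (2; 1)
  P={3,4}:  v_{3} + v_{4} = v_{6} ; sig = (2; 1)
  P={3,5}:  v_{3} + v_{5} = v_{1} ; sig = (2; 1)
  P={5,6}:  v_{5} + v_{6} = v_{3} ; sig = (2; 1)
  P={1,6}:  v_{1} + v_{6} = 2·v_{3} ; sig = (2; 2)

so the primitive-relation signature multiset is
    (2; —)
    (2; —)
    (2; 1)
    (2; 1)
    (2; 1)
    (2; 1)
    (2; 1)
    (2; 1)
    (2; 2)


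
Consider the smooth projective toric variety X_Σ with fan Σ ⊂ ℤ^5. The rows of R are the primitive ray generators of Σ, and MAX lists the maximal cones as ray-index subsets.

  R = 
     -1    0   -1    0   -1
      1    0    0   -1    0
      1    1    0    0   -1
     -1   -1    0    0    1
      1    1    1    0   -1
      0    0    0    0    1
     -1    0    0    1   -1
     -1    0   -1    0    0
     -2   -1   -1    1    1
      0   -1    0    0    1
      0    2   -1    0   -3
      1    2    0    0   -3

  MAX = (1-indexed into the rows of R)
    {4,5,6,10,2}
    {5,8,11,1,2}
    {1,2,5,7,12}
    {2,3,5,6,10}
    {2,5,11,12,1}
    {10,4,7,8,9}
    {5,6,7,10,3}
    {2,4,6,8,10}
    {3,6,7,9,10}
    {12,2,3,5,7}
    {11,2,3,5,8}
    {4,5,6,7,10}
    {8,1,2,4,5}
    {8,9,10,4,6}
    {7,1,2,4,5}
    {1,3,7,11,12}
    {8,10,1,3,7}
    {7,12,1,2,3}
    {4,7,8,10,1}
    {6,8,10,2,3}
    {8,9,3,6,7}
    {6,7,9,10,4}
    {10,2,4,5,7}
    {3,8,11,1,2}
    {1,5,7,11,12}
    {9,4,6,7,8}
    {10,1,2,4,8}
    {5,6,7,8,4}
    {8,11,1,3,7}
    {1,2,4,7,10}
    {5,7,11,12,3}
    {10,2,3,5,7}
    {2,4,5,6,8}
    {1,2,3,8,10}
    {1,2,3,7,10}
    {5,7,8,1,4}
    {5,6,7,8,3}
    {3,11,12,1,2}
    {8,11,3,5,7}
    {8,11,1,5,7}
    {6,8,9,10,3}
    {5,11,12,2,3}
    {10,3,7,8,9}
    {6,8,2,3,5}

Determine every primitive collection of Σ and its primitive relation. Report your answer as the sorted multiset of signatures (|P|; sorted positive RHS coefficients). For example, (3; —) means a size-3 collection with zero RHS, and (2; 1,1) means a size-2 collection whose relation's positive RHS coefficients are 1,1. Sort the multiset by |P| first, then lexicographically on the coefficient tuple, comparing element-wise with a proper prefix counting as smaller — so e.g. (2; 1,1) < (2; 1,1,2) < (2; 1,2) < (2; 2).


Δ(Σ) — 12 vertices, 21 min non-faces:

  {3,4}:  v_{3} + v_{4} = 0  ⇒ sig = (2; —)
  {1,6}:  v_{1} + v_{6} = v_{8}  ⇒ sig = (2; 1)
  {8,12}:  v_{8} + v_{12} = v_{11}  ⇒ sig = (2; 1)
  {2,9}:  v_{2} + v_{9} = v_{8} + v_{10}  ⇒ sig = (2; 1,1)
  {4,12}:  v_{4} + v_{12} = v_{1} + v_{5}  ⇒ sig = (2; 1,1)
  {5,9}:  v_{5} + v_{9} = v_{6} + v_{7}  ⇒ sig = (2; 1,1)
  {10,11}:  v_{10} + v_{11} = v_{1} + v_{3}  ⇒ sig = (2; 1,1)
  {4,11}:  v_{4} + v_{11} = v_{1} + v_{5} + v_{8}  ⇒ sig = (2; 1,1,1)
  {6,12}:  v_{6} + v_{12} = v_{3} + v_{5} + v_{8}  ⇒ sig = (2; 1,1,1)
  {9,12}:  v_{9} + v_{12} = v_{3} + v_{7} + v_{8}  ⇒ sig = (2; 1,1,1)
  {10,12}:  v_{10} + v_{12} = v_{2} + v_{3} + v_{7}  ⇒ sig = (2; 1,1,1)
  {1,9}:  v_{1} + v_{9} = v_{7} + 2·v_{8} + v_{10}  ⇒ sig = (2; 1,1,2)
  {6,11}:  v_{6} + v_{11} = v_{3} + v_{5} + 2·v_{8}  ⇒ sig = (2; 1,1,2)
  {9,11}:  v_{9} + v_{11} = v_{3} + v_{7} + 2·v_{8}  ⇒ sig = (2; 1,1,2)
  {2,6,7}:  v_{2} + v_{6} + v_{7} = 0  ⇒ sig = (3; —)
  {5,8,10}:  v_{5} + v_{8} + v_{10} = 0  ⇒ sig = (3; —)
  {1,3,5}:  v_{1} + v_{3} + v_{5} = v_{12}  ⇒ sig = (3; 1)
  {2,7,8}:  v_{2} + v_{7} + v_{8} = v_{1}  ⇒ sig = (3; 1)
  {1,5,10}:  v_{1} + v_{5} + v_{10} = v_{2} + v_{7}  ⇒ sig = (3; 1,1)
  {2,7,11}:  v_{2} + v_{7} + v_{11} = v_{1} + v_{12}  ⇒ sig = (3; 1,1)
  {6,7,8,10}:  v_{6} + v_{7} + v_{8} + v_{10} = v_{9}  ⇒ sig = (4; 1)

Sorted signature multiset PRS(X):
[(2; —), (2; 1), (2; 1), (2; 1,1), (2; 1,1), (2; 1,1), (2; 1,1), (2; 1,1,1), (2; 1,1,1), (2; 1,1,1), (2; 1,1,1), (2; 1,1,2), (2; 1,1,2), (2; 1,1,2), (3; —), (3; —), (3; 1), (3; 1), (3; 1,1), (3; 1,1), (4; 1)]


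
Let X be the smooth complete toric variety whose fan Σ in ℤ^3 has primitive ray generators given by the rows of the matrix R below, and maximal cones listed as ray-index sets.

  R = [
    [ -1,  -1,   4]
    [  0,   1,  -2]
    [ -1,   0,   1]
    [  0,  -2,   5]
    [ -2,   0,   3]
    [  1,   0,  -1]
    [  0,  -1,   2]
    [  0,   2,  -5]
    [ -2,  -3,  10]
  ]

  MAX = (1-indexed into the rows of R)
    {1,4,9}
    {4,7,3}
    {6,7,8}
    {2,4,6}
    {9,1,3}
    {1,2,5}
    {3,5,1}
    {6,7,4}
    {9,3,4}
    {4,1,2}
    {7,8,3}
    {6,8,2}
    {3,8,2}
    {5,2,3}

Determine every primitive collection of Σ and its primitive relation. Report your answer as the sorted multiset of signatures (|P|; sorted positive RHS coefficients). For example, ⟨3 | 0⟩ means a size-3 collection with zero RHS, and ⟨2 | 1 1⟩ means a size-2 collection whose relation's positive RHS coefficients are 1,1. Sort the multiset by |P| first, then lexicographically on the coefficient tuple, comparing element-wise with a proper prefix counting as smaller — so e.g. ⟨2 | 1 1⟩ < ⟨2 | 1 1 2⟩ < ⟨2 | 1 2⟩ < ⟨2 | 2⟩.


Minimal non-faces — 18 found among 9 rays, 14 max cones:

  P = {2,7}:  v_{2} + v_{7} = 0  so sig = ⟨2 | 0⟩
  P = {3,6}:  v_{3} + v_{6} = 0  so sig = ⟨2 | 0⟩
  P = {4,8}:  v_{4} + v_{8} = 0  so sig = ⟨2 | 0⟩
  P = {1,6}:  v_{1} + v_{6} = v_{2} + v_{4}  so sig = ⟨2 | 1 1⟩
  P = {1,7}:  v_{1} + v_{7} = v_{3} + v_{4}  so sig = ⟨2 | 1 1⟩
  P = {1,8}:  v_{1} + v_{8} = v_{2} + v_{3}  so sig = ⟨2 | 1 1⟩
  P = {5,6}:  v_{5} + v_{6} = v_{1} + v_{2}  so sig = ⟨2 | 1 1⟩
  P = {5,7}:  v_{5} + v_{7} = v_{1} + v_{3}  so sig = ⟨2 | 1 1⟩
  P = {6,9}:  v_{6} + v_{9} = v_{1} + v_{4}  so sig = ⟨2 | 1 1⟩
  P = {8,9}:  v_{8} + v_{9} = v_{1} + v_{3}  so sig = ⟨2 | 1 1⟩
  P = {5,9}:  v_{5} + v_{9} = 3·v_{1} + v_{3}  so sig = ⟨2 | 1 3⟩
  P = {2,9}:  v_{2} + v_{9} = 2·v_{1}  so sig = ⟨2 | 2⟩
  P = {4,5}:  v_{4} + v_{5} = 2·v_{1}  so sig = ⟨2 | 2⟩
  P = {5,8}:  v_{5} + v_{8} = 2·v_{2} + 2·v_{3}  so sig = ⟨2 | 2 2⟩
  P = {7,9}:  v_{7} + v_{9} = 2·v_{3} + 2·v_{4}  so sig = ⟨2 | 2 2⟩
  P = {1,2,3}:  v_{1} + v_{2} + v_{3} = v_{5}  so sig = ⟨3 | 1⟩
  P = {1,3,4}:  v_{1} + v_{3} + v_{4} = v_{9}  so sig = ⟨3 | 1⟩
  P = {2,3,4}:  v_{2} + v_{3} + v_{4} = v_{1}  so sig = ⟨3 | 1⟩

so the primitive-relation signature multiset is
{ ⟨2 | 0⟩ ×3,  ⟨2 | 1 1⟩ ×7,  ⟨2 | 1 3⟩,  ⟨2 | 2⟩ ×2,  ⟨2 | 2 2⟩ ×2,  ⟨3 | 1⟩ ×3 }


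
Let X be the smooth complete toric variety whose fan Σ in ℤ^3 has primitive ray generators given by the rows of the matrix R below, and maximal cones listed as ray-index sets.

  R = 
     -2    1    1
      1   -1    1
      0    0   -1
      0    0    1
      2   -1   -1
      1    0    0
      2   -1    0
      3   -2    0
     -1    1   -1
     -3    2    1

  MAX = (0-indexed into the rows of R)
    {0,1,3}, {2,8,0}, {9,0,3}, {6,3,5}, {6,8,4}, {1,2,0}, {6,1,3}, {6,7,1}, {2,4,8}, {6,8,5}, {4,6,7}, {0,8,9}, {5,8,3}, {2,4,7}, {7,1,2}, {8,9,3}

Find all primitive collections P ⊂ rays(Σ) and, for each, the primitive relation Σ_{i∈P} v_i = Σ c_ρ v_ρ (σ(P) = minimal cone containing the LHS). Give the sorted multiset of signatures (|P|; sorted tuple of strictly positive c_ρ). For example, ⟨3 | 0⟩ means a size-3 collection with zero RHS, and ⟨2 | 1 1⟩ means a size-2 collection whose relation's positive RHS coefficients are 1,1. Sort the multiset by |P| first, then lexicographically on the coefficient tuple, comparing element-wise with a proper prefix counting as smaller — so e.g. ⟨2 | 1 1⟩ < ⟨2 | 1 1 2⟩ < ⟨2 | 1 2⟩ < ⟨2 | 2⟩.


The 23 primitive collections of Σ (r=10, n=3):

  {0,4}:  v_{0} + v_{4} = 0  ⟹  sig = ⟨2 | 0⟩
  {1,8}:  v_{1} + v_{8} = 0  ⟹  sig = ⟨2 | 0⟩
  {2,3}:  v_{2} + v_{3} = 0  ⟹  sig = ⟨2 | 0⟩
  {0,6}:  v_{0} + v_{6} = v_{3}  ⟹  sig = ⟨2 | 1⟩
  {0,7}:  v_{0} + v_{7} = v_{1}  ⟹  sig = ⟨2 | 1⟩
  {1,4}:  v_{1} + v_{4} = v_{7}  ⟹  sig = ⟨2 | 1⟩
  {2,6}:  v_{2} + v_{6} = v_{4}  ⟹  sig = ⟨2 | 1⟩
  {3,4}:  v_{3} + v_{4} = v_{6}  ⟹  sig = ⟨2 | 1⟩
  {7,8}:  v_{7} + v_{8} = v_{4}  ⟹  sig = ⟨2 | 1⟩
  {7,9}:  v_{7} + v_{9} = v_{3}  ⟹  sig = ⟨2 | 1⟩
  {1,5}:  v_{1} + v_{5} = v_{3} + v_{6}  ⟹  sig = ⟨2 | 1 1⟩
  {1,9}:  v_{1} + v_{9} = v_{0} + v_{3}  ⟹  sig = ⟨2 | 1 1⟩
  {2,5}:  v_{2} + v_{5} = v_{6} + v_{8}  ⟹  sig = ⟨2 | 1 1⟩
  {2,9}:  v_{2} + v_{9} = v_{0} + v_{8}  ⟹  sig = ⟨2 | 1 1⟩
  {3,7}:  v_{3} + v_{7} = v_{1} + v_{6}  ⟹  sig = ⟨2 | 1 1⟩
  {4,9}:  v_{4} + v_{9} = v_{3} + v_{8}  ⟹  sig = ⟨2 | 1 1⟩
  {0,5}:  v_{0} + v_{5} = 2·v_{3} + v_{8}  ⟹  sig = ⟨2 | 1 2⟩
  {4,5}:  v_{4} + v_{5} = 2·v_{6} + v_{8}  ⟹  sig = ⟨2 | 1 2⟩
  {6,9}:  v_{6} + v_{9} = 2·v_{3} + v_{8}  ⟹  sig = ⟨2 | 1 2⟩
  {5,7}:  v_{5} + v_{7} = 2·v_{6}  ⟹  sig = ⟨2 | 2⟩
  {5,9}:  v_{5} + v_{9} = 3·v_{3} + 2·v_{8}  ⟹  sig = ⟨2 | 2 3⟩
  {0,3,8}:  v_{0} + v_{3} + v_{8} = v_{9}  ⟹  sig = ⟨3 | 1⟩
  {3,6,8}:  v_{3} + v_{6} + v_{8} = v_{5}  ⟹  sig = ⟨3 | 1⟩

Hence PRS(X_Σ) =
    |P|=2: 21 collections, coeffs (), (), (), (1), (1), (1), (1), (1), (1), (1), (1,1), (1,1), (1,1), (1,1), (1,1), (1,1), (1,2), (1,2), (1,2), (2), (2,3)
    |P|=3: 2 collections, coeffs (1), (1)


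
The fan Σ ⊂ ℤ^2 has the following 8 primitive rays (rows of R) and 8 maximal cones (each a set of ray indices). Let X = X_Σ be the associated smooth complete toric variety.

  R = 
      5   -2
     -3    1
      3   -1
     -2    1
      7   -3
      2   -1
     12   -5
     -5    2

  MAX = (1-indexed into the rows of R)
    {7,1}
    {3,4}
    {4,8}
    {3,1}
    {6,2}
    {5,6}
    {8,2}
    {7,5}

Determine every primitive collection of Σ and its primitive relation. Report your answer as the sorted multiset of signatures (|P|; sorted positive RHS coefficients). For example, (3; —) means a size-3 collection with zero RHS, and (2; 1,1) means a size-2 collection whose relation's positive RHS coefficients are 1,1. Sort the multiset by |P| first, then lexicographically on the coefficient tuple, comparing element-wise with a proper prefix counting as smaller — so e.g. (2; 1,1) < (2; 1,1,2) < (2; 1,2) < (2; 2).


Σ has 20 primitive collections:

  • {1,8}:  v_{1} + v_{8} = 0  ⟹  sig = (2; —)
  • {2,3}:  v_{2} + v_{3} = 0  ⟹  sig = (2; —)
  • {4,6}:  v_{4} + v_{6} = 0  ⟹  sig = (2; —)
  • {1,2}:  v_{1} + v_{2} = v_{6}  ⟹  sig = (2; 1)
  • {1,4}:  v_{1} + v_{4} = v_{3}  ⟹  sig = (2; 1)
  • {1,5}:  v_{1} + v_{5} = v_{7}  ⟹  sig = (2; 1)
  • {1,6}:  v_{1} + v_{6} = v_{5}  ⟹  sig = (2; 1)
  • {2,4}:  v_{2} + v_{4} = v_{8}  ⟹  sig = (2; 1)
  • {3,6}:  v_{3} + v_{6} = v_{1}  ⟹  sig = (2; 1)
  • {3,8}:  v_{3} + v_{8} = v_{4}  ⟹  sig = (2; 1)
  • {4,5}:  v_{4} + v_{5} = v_{1}  ⟹  sig = (2; 1)
  • {5,8}:  v_{5} + v_{8} = v_{6}  ⟹  sig = (2; 1)
  • {6,8}:  v_{6} + v_{8} = v_{2}  ⟹  sig = (2; 1)
  • {7,8}:  v_{7} + v_{8} = v_{5}  ⟹  sig = (2; 1)
  • {2,7}:  v_{2} + v_{7} = v_{5} + v_{6}  ⟹  sig = (2; 1,1)
  • {2,5}:  v_{2} + v_{5} = 2·v_{6}  ⟹  sig = (2; 2)
  • {3,5}:  v_{3} + v_{5} = 2·v_{1}  ⟹  sig = (2; 2)
  • {4,7}:  v_{4} + v_{7} = 2·v_{1}  ⟹  sig = (2; 2)
  • {6,7}:  v_{6} + v_{7} = 2·v_{5}  ⟹  sig = (2; 2)
  • {3,7}:  v_{3} + v_{7} = 3·v_{1}  ⟹  sig = (2; 3)

Sorted signature multiset PRS(X):
    |P|=2: 20 collections, coeffs (), (), (), (1), (1), (1), (1), (1), (1), (1), (1), (1), (1), (1), (1,1), (2), (2), (2), (2), (3)


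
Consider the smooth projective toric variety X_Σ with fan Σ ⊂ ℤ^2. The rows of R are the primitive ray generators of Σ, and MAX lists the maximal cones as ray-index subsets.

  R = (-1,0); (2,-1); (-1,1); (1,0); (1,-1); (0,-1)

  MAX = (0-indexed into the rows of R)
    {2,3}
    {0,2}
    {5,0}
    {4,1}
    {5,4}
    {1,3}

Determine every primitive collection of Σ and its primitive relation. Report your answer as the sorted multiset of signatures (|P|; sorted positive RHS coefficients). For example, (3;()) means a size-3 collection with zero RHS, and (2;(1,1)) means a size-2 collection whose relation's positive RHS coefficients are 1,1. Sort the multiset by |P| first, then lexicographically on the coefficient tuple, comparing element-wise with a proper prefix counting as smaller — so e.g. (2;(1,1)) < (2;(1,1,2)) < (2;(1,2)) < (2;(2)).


Σ has 9 primitive collections:

  {0,3}:  v_{0} + v_{3} = 0  ⟹  sig = (2;())
  {2,4}:  v_{2} + v_{4} = 0  ⟹  sig = (2;())
  {0,1}:  v_{0} + v_{1} = v_{4}  ⟹  sig = (2;(1))
  {0,4}:  v_{0} + v_{4} = v_{5}  ⟹  sig = (2;(1))
  {1,2}:  v_{1} + v_{2} = v_{3}  ⟹  sig = (2;(1))
  {2,5}:  v_{2} + v_{5} = v_{0}  ⟹  sig = (2;(1))
  {3,4}:  v_{3} + v_{4} = v_{1}  ⟹  sig = (2;(1))
  {3,5}:  v_{3} + v_{5} = v_{4}  ⟹  sig = (2;(1))
  {1,5}:  v_{1} + v_{5} = 2·v_{4}  ⟹  sig = (2;(2))

Sorted signature multiset PRS(X):
{ (2;()) ×2,  (2;(1)) ×6,  (2;(2)) }


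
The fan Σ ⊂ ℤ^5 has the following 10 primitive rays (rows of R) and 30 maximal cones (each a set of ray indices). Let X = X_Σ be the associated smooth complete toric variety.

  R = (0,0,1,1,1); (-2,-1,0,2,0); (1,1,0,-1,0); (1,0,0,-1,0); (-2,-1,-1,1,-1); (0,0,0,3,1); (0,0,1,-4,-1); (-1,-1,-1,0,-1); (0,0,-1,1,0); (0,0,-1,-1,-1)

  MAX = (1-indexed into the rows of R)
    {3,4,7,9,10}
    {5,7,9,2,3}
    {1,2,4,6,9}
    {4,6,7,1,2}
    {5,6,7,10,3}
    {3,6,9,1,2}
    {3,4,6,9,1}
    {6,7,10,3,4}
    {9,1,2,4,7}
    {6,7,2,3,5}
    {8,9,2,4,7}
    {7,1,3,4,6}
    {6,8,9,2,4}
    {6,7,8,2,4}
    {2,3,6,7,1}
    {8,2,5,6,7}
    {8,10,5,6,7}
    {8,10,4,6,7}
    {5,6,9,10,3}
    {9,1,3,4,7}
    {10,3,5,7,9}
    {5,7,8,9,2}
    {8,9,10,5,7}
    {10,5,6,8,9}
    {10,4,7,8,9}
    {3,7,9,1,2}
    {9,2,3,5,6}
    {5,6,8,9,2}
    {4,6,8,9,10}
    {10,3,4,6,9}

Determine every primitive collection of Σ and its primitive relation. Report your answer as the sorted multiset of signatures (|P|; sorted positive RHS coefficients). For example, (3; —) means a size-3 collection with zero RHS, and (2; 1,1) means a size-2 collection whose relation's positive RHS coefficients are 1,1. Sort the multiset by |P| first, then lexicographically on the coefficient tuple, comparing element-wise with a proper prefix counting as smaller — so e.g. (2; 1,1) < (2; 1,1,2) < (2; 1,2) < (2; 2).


Δ(Σ) — 10 vertices, 8 min non-faces:

  {1,10}:  v_{1} + v_{10} = 0 — sig = (2; —)
  {1,5}:  v_{1} + v_{5} = v_{2} — sig = (2; 1)
  {2,10}:  v_{2} + v_{10} = v_{5} — sig = (2; 1)
  {3,8}:  v_{3} + v_{8} = v_{10} — sig = (2; 1)
  {4,5}:  v_{4} + v_{5} = v_{8} — sig = (2; 1)
  {1,8}:  v_{1} + v_{8} = v_{2} + v_{4} — sig = (2; 1,1)
  {2,3,4}:  v_{2} + v_{3} + v_{4} = 0 — sig = (3; —)
  {6,7,9}:  v_{6} + v_{7} + v_{9} = 0 — sig = (3; —)

Signatures (|P|; sorted positive RHS coefficients), sorted:
[(2; —), (2; 1), (2; 1), (2; 1), (2; 1), (2; 1,1), (3; —), (3; —)]


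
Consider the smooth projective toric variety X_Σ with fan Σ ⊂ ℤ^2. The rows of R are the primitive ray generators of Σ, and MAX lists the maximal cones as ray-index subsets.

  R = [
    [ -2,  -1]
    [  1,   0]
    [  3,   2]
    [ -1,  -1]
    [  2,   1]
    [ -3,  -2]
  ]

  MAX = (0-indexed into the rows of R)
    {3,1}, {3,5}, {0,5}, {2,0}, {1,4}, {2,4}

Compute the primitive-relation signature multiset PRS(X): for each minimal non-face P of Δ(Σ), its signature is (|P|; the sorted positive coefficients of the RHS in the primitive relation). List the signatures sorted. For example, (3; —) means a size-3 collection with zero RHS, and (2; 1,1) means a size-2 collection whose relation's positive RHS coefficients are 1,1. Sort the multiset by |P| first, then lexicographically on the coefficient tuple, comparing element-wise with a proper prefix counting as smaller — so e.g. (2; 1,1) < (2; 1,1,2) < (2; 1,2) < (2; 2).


The 9 primitive collections of Σ (r=6, n=2):

  • {0,4}:  v_{0} + v_{4} = 0 ; sig = (2; —)
  • {2,5}:  v_{2} + v_{5} = 0 ; sig = (2; —)
  • {0,1}:  v_{0} + v_{1} = v_{3} ; sig = (2; 1)
  • {0,3}:  v_{0} + v_{3} = v_{5} ; sig = (2; 1)
  • {2,3}:  v_{2} + v_{3} = v_{4} ; sig = (2; 1)
  • {3,4}:  v_{3} + v_{4} = v_{1} ; sig = (2; 1)
  • {4,5}:  v_{4} + v_{5} = v_{3} ; sig = (2; 1)
  • {1,2}:  v_{1} + v_{2} = 2·v_{4} ; sig = (2; 2)
  • {1,5}:  v_{1} + v_{5} = 2·v_{3} ; sig = (2; 2)

Signatures (|P|; sorted positive RHS coefficients), sorted:
    |P|=2: 9 collections, coeffs (), (), (1), (1), (1), (1), (1), (2), (2)


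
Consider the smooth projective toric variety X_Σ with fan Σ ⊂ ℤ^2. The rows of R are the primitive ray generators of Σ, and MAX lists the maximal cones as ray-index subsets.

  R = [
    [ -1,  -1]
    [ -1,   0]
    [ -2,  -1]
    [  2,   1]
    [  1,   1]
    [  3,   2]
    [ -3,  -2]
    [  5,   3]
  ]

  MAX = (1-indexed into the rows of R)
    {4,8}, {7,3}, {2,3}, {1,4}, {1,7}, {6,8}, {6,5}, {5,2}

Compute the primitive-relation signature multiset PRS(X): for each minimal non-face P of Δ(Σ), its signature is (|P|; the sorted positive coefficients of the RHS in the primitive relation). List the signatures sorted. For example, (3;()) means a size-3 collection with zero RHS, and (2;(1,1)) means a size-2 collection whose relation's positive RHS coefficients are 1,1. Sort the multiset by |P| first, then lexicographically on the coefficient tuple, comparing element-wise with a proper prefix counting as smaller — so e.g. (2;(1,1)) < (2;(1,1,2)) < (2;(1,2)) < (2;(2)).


20 collections generate NE(X_Σ); each relation:

  P = {1,5}:  v_{1} + v_{5} = 0  ⟹  sig = (2;())
  P = {3,4}:  v_{3} + v_{4} = 0  ⟹  sig = (2;())
  P = {6,7}:  v_{6} + v_{7} = 0  ⟹  sig = (2;())
  P = {1,2}:  v_{1} + v_{2} = v_{3}  ⟹  sig = (2;(1))
  P = {1,3}:  v_{1} + v_{3} = v_{7}  ⟹  sig = (2;(1))
  P = {1,6}:  v_{1} + v_{6} = v_{4}  ⟹  sig = (2;(1))
  P = {2,4}:  v_{2} + v_{4} = v_{5}  ⟹  sig = (2;(1))
  P = {3,5}:  v_{3} + v_{5} = v_{2}  ⟹  sig = (2;(1))
  P = {3,6}:  v_{3} + v_{6} = v_{5}  ⟹  sig = (2;(1))
  P = {3,8}:  v_{3} + v_{8} = v_{6}  ⟹  sig = (2;(1))
  P = {4,5}:  v_{4} + v_{5} = v_{6}  ⟹  sig = (2;(1))
  P = {4,6}:  v_{4} + v_{6} = v_{8}  ⟹  sig = (2;(1))
  P = {4,7}:  v_{4} + v_{7} = v_{1}  ⟹  sig = (2;(1))
  P = {5,7}:  v_{5} + v_{7} = v_{3}  ⟹  sig = (2;(1))
  P = {7,8}:  v_{7} + v_{8} = v_{4}  ⟹  sig = (2;(1))
  P = {2,8}:  v_{2} + v_{8} = v_{5} + v_{6}  ⟹  sig = (2;(1,1))
  P = {1,8}:  v_{1} + v_{8} = 2·v_{4}  ⟹  sig = (2;(2))
  P = {2,6}:  v_{2} + v_{6} = 2·v_{5}  ⟹  sig = (2;(2))
  P = {2,7}:  v_{2} + v_{7} = 2·v_{3}  ⟹  sig = (2;(2))
  P = {5,8}:  v_{5} + v_{8} = 2·v_{6}  ⟹  sig = (2;(2))

Signatures (|P|; sorted positive RHS coefficients), sorted:
{ (2;()) ×3,  (2;(1)) ×12,  (2;(1,1)),  (2;(2)) ×4 }


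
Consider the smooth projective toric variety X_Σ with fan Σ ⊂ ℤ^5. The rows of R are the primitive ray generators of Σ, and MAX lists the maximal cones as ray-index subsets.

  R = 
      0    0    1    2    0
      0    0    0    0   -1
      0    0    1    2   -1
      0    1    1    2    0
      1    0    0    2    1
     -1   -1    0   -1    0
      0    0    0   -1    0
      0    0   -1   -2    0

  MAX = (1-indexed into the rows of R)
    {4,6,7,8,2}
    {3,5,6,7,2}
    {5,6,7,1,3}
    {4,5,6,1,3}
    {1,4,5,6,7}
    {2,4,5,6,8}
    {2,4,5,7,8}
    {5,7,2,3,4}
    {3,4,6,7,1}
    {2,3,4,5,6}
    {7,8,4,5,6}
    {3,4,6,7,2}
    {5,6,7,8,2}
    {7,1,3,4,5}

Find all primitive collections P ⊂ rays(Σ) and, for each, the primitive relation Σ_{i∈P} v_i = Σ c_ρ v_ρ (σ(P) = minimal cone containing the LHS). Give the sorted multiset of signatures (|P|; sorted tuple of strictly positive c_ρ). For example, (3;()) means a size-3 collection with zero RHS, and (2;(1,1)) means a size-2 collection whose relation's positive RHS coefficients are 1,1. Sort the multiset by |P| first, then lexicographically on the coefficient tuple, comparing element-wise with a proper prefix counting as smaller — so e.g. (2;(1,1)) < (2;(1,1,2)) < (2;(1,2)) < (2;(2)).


Σ has 5 primitive collections:

  P = {1,8}:  v_{1} + v_{8} = 0 ; sig = (2;())
  P = {1,2}:  v_{1} + v_{2} = v_{3} ; sig = (2;(1))
  P = {3,8}:  v_{3} + v_{8} = v_{2} ; sig = (2;(1))
  P = {2,4,5,6,7}:  v_{2} + v_{4} + v_{5} + v_{6} + v_{7} = v_{1} ; sig = (5;(1))
  P = {3,4,5,6,7}:  v_{3} + v_{4} + v_{5} + v_{6} + v_{7} = 2·v_{1} ; sig = (5;(2))

Signatures (|P|; sorted positive RHS coefficients), sorted:
[(2;()), (2;(1)), (2;(1)), (5;(1)), (5;(2))]


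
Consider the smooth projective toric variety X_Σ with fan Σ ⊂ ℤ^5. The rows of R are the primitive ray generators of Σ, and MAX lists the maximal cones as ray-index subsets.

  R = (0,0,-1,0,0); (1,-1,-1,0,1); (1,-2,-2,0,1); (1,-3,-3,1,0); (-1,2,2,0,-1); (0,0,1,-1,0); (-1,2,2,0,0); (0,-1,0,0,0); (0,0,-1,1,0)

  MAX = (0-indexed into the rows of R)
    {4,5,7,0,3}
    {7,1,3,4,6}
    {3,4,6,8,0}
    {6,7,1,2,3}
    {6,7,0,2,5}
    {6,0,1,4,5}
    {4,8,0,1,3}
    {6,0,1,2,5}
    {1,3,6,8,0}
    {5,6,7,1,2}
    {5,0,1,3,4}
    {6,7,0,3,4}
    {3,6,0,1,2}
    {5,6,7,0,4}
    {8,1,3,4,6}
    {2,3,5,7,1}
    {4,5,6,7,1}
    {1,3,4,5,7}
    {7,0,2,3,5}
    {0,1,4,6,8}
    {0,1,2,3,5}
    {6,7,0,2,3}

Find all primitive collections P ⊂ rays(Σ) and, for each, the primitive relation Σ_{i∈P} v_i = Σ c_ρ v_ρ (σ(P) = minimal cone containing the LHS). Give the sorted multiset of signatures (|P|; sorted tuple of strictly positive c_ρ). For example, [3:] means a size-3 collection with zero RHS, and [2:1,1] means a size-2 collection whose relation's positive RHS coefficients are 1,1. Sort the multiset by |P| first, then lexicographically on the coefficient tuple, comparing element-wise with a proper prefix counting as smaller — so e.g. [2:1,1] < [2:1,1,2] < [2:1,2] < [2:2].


7 collections generate NE(X_Σ); each relation:

  • {2,4}:  v_{2} + v_{4} = 0  so sig = [2:]
  • {5,8}:  v_{5} + v_{8} = 0  so sig = [2:]
  • {7,8}:  v_{7} + v_{8} = v_{3} + v_{6}  so sig = [2:1,1]
  • {2,8}:  v_{2} + v_{8} = v_{0} + v_{1} + v_{3} + v_{6}  so sig = [2:1,1,1,1]
  • {0,1,7}:  v_{0} + v_{1} + v_{7} = v_{2}  so sig = [3:1]
  • {3,5,6}:  v_{3} + v_{5} + v_{6} = v_{7}  so sig = [3:1]
  • {0,1,3,4,6}:  v_{0} + v_{1} + v_{3} + v_{4} + v_{6} = v_{8}  so sig = [5:1]

Hence PRS(X_Σ) =
    [2:]
    [2:]
    [2:1,1]
    [2:1,1,1,1]
    [3:1]
    [3:1]
    [5:1]


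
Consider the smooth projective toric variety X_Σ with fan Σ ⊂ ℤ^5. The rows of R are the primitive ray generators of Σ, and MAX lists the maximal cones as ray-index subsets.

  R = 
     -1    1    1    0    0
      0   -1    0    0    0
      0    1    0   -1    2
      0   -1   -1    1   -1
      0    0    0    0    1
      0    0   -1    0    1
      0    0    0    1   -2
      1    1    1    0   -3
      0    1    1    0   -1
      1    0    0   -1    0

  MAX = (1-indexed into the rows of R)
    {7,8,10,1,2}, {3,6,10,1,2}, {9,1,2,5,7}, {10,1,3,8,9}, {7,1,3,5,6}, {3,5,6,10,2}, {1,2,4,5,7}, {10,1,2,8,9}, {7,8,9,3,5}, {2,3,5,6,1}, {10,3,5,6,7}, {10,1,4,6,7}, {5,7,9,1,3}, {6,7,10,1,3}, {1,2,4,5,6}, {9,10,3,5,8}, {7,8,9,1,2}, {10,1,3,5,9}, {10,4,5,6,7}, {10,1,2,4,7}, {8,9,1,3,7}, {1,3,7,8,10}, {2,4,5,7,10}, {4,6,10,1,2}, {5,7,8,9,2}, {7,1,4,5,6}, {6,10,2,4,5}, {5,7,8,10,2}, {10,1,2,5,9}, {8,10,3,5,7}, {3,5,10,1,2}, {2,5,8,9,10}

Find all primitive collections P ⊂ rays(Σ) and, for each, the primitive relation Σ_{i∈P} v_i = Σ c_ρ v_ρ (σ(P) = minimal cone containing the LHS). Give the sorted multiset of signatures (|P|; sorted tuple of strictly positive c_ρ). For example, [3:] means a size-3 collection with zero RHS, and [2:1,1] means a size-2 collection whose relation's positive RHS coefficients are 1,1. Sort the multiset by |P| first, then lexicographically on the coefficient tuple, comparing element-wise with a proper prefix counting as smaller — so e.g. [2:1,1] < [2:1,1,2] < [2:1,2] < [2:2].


Primitive collections (14):

  P = {3,4}:  v_{3} + v_{4} = v_{6} — sig = [2:1]
  P = {4,9}:  v_{4} + v_{9} = v_{7} — sig = [2:1]
  P = {6,9}:  v_{6} + v_{9} = v_{3} + v_{7} — sig = [2:1,1]
  P = {6,8}:  v_{6} + v_{8} = v_{3} + 2·v_{7} + v_{10} — sig = [2:1,1,2]
  P = {4,8}:  v_{4} + v_{8} = 2·v_{7} + v_{10} — sig = [2:1,2]
  P = {2,3,7}:  v_{2} + v_{3} + v_{7} = 0 — sig = [3:]
  P = {2,6,7}:  v_{2} + v_{6} + v_{7} = v_{4} — sig = [3:1]
  P = {7,9,10}:  v_{7} + v_{9} + v_{10} = v_{8} — sig = [3:1]
  P = {2,3,8}:  v_{2} + v_{3} + v_{8} = v_{9} + v_{10} — sig = [3:1,1]
  P = {2,3,9}:  v_{2} + v_{3} + v_{9} = v_{1} + v_{5} + v_{10} — sig = [3:1,1,1]
  P = {1,5,8}:  v_{1} + v_{5} + v_{8} = 2·v_{9} — sig = [3:2]
  P = {1,4,5,10}:  v_{1} + v_{4} + v_{5} + v_{10} = 0 — sig = [4:]
  P = {1,5,6,10}:  v_{1} + v_{5} + v_{6} + v_{10} = v_{3} — sig = [4:1]
  P = {1,5,7,10}:  v_{1} + v_{5} + v_{7} + v_{10} = v_{9} — sig = [4:1]

Hence PRS(X_Σ) =
    [2:1]
    [2:1]
    [2:1,1]
    [2:1,1,2]
    [2:1,2]
    [3:]
    [3:1]
    [3:1]
    [3:1,1]
    [3:1,1,1]
    [3:2]
    [4:]
    [4:1]
    [4:1]


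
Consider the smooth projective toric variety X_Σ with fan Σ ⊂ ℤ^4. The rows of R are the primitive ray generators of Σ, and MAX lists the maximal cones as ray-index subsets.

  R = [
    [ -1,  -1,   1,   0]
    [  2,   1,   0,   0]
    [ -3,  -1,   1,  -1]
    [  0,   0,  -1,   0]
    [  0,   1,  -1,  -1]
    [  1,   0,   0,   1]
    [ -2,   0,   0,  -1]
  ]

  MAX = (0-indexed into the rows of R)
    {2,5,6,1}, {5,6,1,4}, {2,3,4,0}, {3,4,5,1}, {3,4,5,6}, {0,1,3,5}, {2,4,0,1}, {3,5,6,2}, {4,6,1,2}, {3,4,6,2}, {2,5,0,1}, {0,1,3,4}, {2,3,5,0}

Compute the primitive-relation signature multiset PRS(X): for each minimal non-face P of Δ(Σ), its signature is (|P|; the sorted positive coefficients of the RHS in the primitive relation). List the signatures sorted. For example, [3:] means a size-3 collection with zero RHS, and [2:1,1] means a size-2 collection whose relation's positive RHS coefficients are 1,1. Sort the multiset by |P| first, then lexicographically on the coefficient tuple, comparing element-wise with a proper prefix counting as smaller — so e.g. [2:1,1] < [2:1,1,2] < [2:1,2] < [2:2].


5 minimal non-faces of Δ(Σ) (on 7 rays):

  P={0,6}:  v_{0} + v_{6} = v_{2}  so sig = [2:1]
  P={0,4,5}:  v_{0} + v_{4} + v_{5} = 0  so sig = [3:]
  P={1,3,6}:  v_{1} + v_{3} + v_{6} = v_{4}  so sig = [3:1]
  P={2,4,5}:  v_{2} + v_{4} + v_{5} = v_{6}  so sig = [3:1]
  P={1,2,3}:  v_{1} + v_{2} + v_{3} = v_{0} + v_{4}  so sig = [3:1,1]

Sorted signature multiset PRS(X):
{ [2:1],  [3:],  [3:1] ×2,  [3:1,1] }


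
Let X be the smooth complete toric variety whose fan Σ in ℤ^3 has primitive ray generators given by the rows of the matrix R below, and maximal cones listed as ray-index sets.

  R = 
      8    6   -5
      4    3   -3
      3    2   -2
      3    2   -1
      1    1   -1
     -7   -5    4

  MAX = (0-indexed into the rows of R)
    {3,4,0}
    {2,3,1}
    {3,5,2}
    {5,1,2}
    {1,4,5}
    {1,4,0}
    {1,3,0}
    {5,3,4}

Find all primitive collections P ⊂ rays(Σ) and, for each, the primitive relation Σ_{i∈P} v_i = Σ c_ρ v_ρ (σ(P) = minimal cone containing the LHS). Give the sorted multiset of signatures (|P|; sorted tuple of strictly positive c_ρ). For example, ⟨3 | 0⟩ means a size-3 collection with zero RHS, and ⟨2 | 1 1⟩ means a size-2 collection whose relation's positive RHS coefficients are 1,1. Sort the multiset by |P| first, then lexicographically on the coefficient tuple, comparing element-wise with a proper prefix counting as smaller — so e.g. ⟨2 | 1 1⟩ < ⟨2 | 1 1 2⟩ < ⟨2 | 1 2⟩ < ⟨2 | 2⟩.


5 collections generate NE(X_Σ); each relation:

  • {0,5}:  v_{0} + v_{5} = v_{4}  →  sig = ⟨2 | 1⟩
  • {2,4}:  v_{2} + v_{4} = v_{1}  →  sig = ⟨2 | 1⟩
  • {0,2}:  v_{0} + v_{2} = 2·v_{1} + v_{3}  →  sig = ⟨2 | 1 2⟩
  • {1,3,5}:  v_{1} + v_{3} + v_{5} = 0  →  sig = ⟨3 | 0⟩
  • {1,3,4}:  v_{1} + v_{3} + v_{4} = v_{0}  →  sig = ⟨3 | 1⟩

Signatures (|P|; sorted positive RHS coefficients), sorted:
    |P|=2: 3 collections, coeffs (1), (1), (1,2)
    |P|=3: 2 collections, coeffs (), (1)


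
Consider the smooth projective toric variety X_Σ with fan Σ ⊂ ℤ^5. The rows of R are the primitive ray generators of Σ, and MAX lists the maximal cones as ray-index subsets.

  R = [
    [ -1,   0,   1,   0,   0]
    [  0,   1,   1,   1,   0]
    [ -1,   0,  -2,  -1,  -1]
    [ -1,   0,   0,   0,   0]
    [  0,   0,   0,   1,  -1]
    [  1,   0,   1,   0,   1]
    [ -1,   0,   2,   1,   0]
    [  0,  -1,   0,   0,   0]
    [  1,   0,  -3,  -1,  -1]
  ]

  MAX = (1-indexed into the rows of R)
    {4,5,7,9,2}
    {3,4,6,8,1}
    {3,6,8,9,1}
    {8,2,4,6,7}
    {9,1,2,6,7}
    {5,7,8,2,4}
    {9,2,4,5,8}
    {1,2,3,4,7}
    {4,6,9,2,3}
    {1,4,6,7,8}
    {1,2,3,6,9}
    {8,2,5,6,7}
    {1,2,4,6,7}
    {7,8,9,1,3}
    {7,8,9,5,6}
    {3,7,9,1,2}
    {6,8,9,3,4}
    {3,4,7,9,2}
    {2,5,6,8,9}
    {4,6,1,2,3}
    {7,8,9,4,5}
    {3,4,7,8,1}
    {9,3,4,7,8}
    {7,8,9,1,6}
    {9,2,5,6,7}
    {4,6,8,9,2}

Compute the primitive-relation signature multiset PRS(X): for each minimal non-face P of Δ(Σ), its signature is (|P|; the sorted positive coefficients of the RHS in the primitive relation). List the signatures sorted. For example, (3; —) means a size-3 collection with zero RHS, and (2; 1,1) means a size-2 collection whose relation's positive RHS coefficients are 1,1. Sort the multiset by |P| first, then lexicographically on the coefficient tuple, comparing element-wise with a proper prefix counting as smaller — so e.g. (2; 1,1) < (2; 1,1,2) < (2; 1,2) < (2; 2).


9 minimal non-faces of Δ(Σ) (on 9 rays):

  P={1,5}:  v_{1} + v_{5} = 2·v_{7} + v_{9}  ⇒ sig = (2; 1,2)
  P={3,5}:  v_{3} + v_{5} = v_{4} + 2·v_{7} + 2·v_{9}  ⇒ sig = (2; 1,2,2)
  P={1,2,8}:  v_{1} + v_{2} + v_{8} = v_{7}  ⇒ sig = (3; 1)
  P={1,4,9}:  v_{1} + v_{4} + v_{9} = v_{3}  ⇒ sig = (3; 1)
  P={3,6,7}:  v_{3} + v_{6} + v_{7} = v_{1}  ⇒ sig = (3; 1)
  P={4,5,6}:  v_{4} + v_{5} + v_{6} = v_{2} + v_{8}  ⇒ sig = (3; 1,1)
  P={2,3,8}:  v_{2} + v_{3} + v_{8} = v_{4} + v_{7} + v_{9}  ⇒ sig = (3; 1,1,1)
  P={4,6,7,9}:  v_{4} + v_{6} + v_{7} + v_{9} = 0  ⇒ sig = (4; —)
  P={2,7,8,9}:  v_{2} + v_{7} + v_{8} + v_{9} = v_{5}  ⇒ sig = (4; 1)

so the primitive-relation signature multiset is
    |P|=2: 2 collections, coeffs (1,2), (1,2,2)
    |P|=3: 5 collections, coeffs (1), (1), (1), (1,1), (1,1,1)
    |P|=4: 2 collections, coeffs (), (1)


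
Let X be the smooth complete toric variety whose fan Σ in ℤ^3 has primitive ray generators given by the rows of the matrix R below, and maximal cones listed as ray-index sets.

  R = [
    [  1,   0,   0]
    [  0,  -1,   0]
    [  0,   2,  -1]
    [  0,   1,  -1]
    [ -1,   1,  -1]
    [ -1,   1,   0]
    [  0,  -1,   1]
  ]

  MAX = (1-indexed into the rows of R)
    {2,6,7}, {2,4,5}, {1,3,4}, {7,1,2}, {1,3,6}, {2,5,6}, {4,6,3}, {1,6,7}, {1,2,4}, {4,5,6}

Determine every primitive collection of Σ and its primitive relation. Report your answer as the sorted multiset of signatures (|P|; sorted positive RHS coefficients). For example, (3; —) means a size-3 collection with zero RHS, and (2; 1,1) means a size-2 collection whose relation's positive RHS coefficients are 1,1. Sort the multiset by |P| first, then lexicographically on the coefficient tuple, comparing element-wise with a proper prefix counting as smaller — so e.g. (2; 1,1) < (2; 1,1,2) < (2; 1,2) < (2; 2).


|primitive collections| = 9. Relations:

  P = {4,7}:  v_{4} + v_{7} = 0  →  sig = (2; —)
  P = {1,5}:  v_{1} + v_{5} = v_{4}  →  sig = (2; 1)
  P = {2,3}:  v_{2} + v_{3} = v_{4}  →  sig = (2; 1)
  P = {3,7}:  v_{3} + v_{7} = v_{1} + v_{6}  →  sig = (2; 1,1)
  P = {5,7}:  v_{5} + v_{7} = v_{2} + v_{6}  →  sig = (2; 1,1)
  P = {3,5}:  v_{3} + v_{5} = 2·v_{4} + v_{6}  →  sig = (2; 1,2)
  P = {1,2,6}:  v_{1} + v_{2} + v_{6} = 0  →  sig = (3; —)
  P = {1,4,6}:  v_{1} + v_{4} + v_{6} = v_{3}  →  sig = (3; 1)
  P = {2,4,6}:  v_{2} + v_{4} + v_{6} = v_{5}  →  sig = (3; 1)

Signatures (|P|; sorted positive RHS coefficients), sorted:
    (2; —)
    (2; 1)
    (2; 1)
    (2; 1,1)
    (2; 1,1)
    (2; 1,2)
    (3; —)
    (3; 1)
    (3; 1)


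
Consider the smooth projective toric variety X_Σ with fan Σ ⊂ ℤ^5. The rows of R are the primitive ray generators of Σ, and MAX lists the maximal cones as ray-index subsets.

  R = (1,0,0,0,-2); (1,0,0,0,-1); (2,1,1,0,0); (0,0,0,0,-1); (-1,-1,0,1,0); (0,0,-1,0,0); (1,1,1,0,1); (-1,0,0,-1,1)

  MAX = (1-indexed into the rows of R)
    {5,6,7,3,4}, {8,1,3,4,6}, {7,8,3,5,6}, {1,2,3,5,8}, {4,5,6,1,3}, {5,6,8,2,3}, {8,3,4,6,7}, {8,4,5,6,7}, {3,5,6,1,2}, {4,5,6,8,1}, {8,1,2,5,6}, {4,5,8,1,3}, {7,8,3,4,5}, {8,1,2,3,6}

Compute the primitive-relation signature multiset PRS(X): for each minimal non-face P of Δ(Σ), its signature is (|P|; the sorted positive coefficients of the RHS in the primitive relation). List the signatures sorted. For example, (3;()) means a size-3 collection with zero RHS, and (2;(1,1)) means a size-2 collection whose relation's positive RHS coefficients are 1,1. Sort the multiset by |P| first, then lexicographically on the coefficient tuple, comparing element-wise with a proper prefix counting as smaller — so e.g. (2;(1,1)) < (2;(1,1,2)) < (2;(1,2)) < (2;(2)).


The 5 primitive collections of Σ (r=8, n=5):

  • {2,4}:  v_{2} + v_{4} = v_{1} — sig = (2;(1))
  • {2,7}:  v_{2} + v_{7} = v_{3} — sig = (2;(1))
  • {1,7}:  v_{1} + v_{7} = v_{3} + v_{4} — sig = (2;(1,1))
  • {3,4,5,6,8}:  v_{3} + v_{4} + v_{5} + v_{6} + v_{8} = 0 — sig = (5;())
  • {1,3,5,6,8}:  v_{1} + v_{3} + v_{5} + v_{6} + v_{8} = v_{2} — sig = (5;(1))

Signatures (|P|; sorted positive RHS coefficients), sorted:
    (2;(1))
    (2;(1))
    (2;(1,1))
    (5;())
    (5;(1))


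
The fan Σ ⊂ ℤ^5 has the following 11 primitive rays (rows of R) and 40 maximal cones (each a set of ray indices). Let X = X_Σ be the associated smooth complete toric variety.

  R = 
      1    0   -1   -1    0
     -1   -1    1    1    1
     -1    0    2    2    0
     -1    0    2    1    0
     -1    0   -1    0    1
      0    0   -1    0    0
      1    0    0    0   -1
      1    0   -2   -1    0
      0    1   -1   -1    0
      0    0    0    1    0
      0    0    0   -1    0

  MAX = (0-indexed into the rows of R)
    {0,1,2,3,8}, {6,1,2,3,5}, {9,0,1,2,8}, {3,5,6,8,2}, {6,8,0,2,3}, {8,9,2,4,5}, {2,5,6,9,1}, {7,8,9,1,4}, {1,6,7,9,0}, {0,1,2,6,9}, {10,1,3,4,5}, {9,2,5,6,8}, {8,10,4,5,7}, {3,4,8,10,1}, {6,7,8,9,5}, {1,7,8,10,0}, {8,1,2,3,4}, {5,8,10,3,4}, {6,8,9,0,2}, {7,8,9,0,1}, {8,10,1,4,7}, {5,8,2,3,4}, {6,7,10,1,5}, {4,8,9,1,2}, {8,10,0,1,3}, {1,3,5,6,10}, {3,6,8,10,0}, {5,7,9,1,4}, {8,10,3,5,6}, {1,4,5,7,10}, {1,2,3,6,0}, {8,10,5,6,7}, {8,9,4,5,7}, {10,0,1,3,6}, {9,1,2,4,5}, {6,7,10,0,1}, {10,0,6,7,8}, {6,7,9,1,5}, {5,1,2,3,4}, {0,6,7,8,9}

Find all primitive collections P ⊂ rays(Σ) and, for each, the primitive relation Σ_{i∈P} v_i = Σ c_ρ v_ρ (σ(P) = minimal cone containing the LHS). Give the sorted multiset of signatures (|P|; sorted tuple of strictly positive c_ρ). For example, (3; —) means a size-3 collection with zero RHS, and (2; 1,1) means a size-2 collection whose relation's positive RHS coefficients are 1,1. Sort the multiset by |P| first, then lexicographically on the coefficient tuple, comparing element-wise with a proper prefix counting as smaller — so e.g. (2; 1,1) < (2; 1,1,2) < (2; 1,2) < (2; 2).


The 10 primitive collections of Σ (r=11, n=5):

  {3,7}:  v_{3} + v_{7} = 0  →  sig = (2; —)
  {9,10}:  v_{9} + v_{10} = 0  →  sig = (2; —)
  {0,5}:  v_{0} + v_{5} = v_{7}  →  sig = (2; 1)
  {2,7}:  v_{2} + v_{7} = v_{9}  →  sig = (2; 1)
  {2,10}:  v_{2} + v_{10} = v_{3}  →  sig = (2; 1)
  {3,9}:  v_{3} + v_{9} = v_{2}  →  sig = (2; 1)
  {4,6}:  v_{4} + v_{6} = v_{5}  →  sig = (2; 1)
  {0,4}:  v_{0} + v_{4} = v_{1} + v_{7} + v_{8}  →  sig = (2; 1,1,1)
  {1,6,8}:  v_{1} + v_{6} + v_{8} = 0  →  sig = (3; —)
  {1,5,8}:  v_{1} + v_{5} + v_{8} = v_{4}  →  sig = (3; 1)

Hence PRS(X_Σ) =
[(2; —), (2; —), (2; 1), (2; 1), (2; 1), (2; 1), (2; 1), (2; 1,1,1), (3; —), (3; 1)]
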